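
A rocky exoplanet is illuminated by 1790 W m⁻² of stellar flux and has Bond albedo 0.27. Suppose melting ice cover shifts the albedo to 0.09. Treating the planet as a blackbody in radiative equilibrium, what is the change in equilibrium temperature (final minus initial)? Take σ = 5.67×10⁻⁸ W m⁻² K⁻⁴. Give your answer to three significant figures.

Before: T₁ = [1790·0.73/(4σ)]^(1/4) = 275.5 K.
After:  T₂ = [1790·0.91/(4σ)]^(1/4) = 291.1 K.
ΔT = T₂ − T₁ = 15.61 K.

15.6 K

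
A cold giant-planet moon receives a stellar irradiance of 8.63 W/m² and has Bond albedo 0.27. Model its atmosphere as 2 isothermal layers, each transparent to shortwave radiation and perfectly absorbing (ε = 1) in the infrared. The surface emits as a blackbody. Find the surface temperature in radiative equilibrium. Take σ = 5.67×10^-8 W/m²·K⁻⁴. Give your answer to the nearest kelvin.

96 K

OLR = S(1−α)/4 = 1.575 W/m²; the top layer radiates at T_e = 72.60 K.
With N = 2 opaque layers, T_s = (N+1)^(1/4)·T_e = 3^(1/4)·72.60 = 95.54 K.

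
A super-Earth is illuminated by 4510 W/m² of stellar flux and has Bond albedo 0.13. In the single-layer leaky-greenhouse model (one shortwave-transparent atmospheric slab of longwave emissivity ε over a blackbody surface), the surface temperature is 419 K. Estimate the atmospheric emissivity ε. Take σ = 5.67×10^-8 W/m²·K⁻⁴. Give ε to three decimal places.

0.877

First, T_e = [4510·(1−0.13)/(4σ)]^(1/4) = 362.7 K.
Since (2−ε)/2 = (T_e/T_s)⁴ = 0.5613, ε = 0.8774.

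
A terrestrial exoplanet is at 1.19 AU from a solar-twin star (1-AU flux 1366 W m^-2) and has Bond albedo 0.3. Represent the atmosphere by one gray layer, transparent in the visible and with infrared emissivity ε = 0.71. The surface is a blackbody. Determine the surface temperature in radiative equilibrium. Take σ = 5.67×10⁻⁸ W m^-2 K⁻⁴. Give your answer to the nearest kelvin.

By the inverse-square law, S = 1366/1.19² = 964.6 W m^-2.
At the top of the atmosphere, σT_e⁴ = S(1−α)/4 = 168.8 W m^-2, giving T_e = 233.6 K.
The surface balance (absorbed SW + ε·downward IR = σT_s⁴) with T_a⁴ = T_s⁴/2 reduces to T_s = T_e·[2/(2−ε)]^¼ = 260.7 K.

261 kelvin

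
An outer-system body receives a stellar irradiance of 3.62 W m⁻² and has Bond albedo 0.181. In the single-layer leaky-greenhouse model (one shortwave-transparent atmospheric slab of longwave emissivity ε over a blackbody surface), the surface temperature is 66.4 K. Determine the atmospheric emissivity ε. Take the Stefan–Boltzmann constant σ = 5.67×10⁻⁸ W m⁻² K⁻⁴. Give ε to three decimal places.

0.655

Effective temperature: T_e = [S(1−α)/(4σ)]^(1/4) = 60.13 K.
Inverting T_s⁴ = 2T_e⁴/(2−ε): (T_e/T_s)⁴ = 0.6725, so ε = 2(1 − 0.6725) = 0.6550.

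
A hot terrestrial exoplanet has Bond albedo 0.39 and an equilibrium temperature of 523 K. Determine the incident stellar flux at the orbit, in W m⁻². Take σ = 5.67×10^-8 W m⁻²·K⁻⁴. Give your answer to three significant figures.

27800 W m⁻²

Invert the energy balance for S: S = 4σT⁴/(1−α).
σT⁴ = 5.67×10⁻⁸·(523)⁴ = 4242 W m⁻².
S = 4·4242/0.61 = 27820 W m⁻².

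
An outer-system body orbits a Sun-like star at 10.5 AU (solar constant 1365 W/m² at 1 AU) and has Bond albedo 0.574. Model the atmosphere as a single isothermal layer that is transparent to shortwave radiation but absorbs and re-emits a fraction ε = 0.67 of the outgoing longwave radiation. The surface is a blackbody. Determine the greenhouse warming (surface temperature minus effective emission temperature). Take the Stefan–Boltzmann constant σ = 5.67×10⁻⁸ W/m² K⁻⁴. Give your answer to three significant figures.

By the inverse-square law, S = 1365/10.5² = 12.38 W/m².
The planet radiates to space at T_e = [S(1−α)/(4σ)]^(1/4) = 69.44 K.
Surface balance with a leaky layer gives σT_s⁴ = σT_e⁴·2/(2−ε), so T_s = T_e·[2/(2−0.67)]^(1/4) = 76.90 K.
Greenhouse warming: T_s − T_e = 7.456 K.

7.46 K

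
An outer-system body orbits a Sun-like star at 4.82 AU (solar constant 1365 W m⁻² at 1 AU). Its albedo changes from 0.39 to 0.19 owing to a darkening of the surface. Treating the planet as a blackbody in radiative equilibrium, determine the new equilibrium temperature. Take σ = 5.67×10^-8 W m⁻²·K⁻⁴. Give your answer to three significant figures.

120 K

Irradiance scales as 1/d², so S = 1365 W m⁻² × (1/4.82)² = 58.75 W m⁻².
T₂ = [S(1−α₂)/(4σ)]^(1/4) = [58.75·0.81/(4σ)]^(1/4) = 120.4 K.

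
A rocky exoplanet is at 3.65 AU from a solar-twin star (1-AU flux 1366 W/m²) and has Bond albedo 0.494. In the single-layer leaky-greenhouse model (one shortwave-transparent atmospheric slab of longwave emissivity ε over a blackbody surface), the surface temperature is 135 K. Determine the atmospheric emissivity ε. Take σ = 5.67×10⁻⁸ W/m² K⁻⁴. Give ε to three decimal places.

0.623

Irradiance scales as 1/d², so S = 1366 W/m² × (1/3.65)² = 102.5 W/m².
TOA balance gives T_e = 123.0 K.
Inverting T_s⁴ = 2T_e⁴/(2−ε): (T_e/T_s)⁴ = 0.6887, so ε = 2(1 − 0.6887) = 0.6226.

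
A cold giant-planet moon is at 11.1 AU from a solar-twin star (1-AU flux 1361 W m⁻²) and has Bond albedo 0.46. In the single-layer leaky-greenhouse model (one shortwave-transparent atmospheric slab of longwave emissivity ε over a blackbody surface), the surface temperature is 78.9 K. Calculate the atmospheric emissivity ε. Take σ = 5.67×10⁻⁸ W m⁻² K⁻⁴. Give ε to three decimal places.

0.643

By the inverse-square law, S = 1361/11.1² = 11.05 W m⁻².
First, T_e = [11.05·(1−0.46)/(4σ)]^(1/4) = 71.61 K.
T_s⁴ = T_e⁴·2/(2−ε) → ε = 2 − 2(T_e/T_s)⁴ = 2 − 2·(71.61/78.9)⁴ = 0.6427.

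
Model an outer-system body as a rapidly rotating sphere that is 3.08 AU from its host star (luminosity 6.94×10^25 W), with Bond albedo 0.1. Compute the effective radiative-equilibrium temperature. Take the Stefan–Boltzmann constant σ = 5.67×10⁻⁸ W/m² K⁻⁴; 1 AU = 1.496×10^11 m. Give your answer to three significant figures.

Orbital distance: d = 3.08 AU = 4.608×10^11 m.
Spreading L over a sphere of radius d: S = 6.94×10^25/(4π·4.61×10^11²) = 26.01 W/m².
The planet absorbs (1−α)S over its disc πR² and re-emits over 4πR², so the mean absorbed flux is (1−0.1)·26.01/4 = 5.853 W/m².
In equilibrium σT⁴ equals this, so T = 100.8 K.

101 kelvin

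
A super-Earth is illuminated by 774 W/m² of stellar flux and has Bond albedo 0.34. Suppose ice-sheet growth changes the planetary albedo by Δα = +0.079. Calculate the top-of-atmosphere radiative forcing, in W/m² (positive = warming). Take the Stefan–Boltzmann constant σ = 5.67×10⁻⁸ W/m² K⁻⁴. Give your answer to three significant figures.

-15.3 W/m²

TOA radiative forcing: ΔF = −S·Δα/4 = −774.0·(+0.079)/4 = -15.29 W/m².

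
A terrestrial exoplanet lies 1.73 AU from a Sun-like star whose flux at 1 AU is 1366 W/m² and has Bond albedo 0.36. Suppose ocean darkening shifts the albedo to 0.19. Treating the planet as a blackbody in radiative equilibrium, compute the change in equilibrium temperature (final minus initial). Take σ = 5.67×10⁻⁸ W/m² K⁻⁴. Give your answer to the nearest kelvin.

Irradiance scales as 1/d², so S = 1366 W/m² × (1/1.73)² = 456.4 W/m².
Initial: T₁ = [S(1−0.36)/(4σ)]^(1/4) = 189.4 K.
Final:   T₂ = [S(1−0.19)/(4σ)]^(1/4) = 200.9 K.
Change: 200.9 − 189.4 = 11.49 K.

11 K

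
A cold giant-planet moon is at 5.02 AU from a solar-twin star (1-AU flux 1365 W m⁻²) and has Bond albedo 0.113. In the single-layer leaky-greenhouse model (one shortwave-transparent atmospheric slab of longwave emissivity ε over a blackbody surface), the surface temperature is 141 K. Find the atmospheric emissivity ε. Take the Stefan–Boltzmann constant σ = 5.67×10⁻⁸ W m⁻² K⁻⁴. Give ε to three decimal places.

By the inverse-square law, S = 1365/5.02² = 54.17 W m⁻².
First, T_e = [54.17·(1−0.113)/(4σ)]^(1/4) = 120.6 K.
Since (2−ε)/2 = (T_e/T_s)⁴ = 0.5360, ε = 0.9281.

0.928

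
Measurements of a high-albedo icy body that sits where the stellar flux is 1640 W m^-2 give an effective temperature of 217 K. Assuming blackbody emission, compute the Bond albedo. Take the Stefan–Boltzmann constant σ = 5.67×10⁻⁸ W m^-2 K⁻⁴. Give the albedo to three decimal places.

0.693

From σT⁴ = S(1−α)/4 we invert for α: 1−α = 4σT⁴/S.
4σT⁴ = 4·5.67×10⁻⁸·(217)⁴ = 502.9 W m^-2.
Hence α = 1 − 502.9/1640 = 0.6934.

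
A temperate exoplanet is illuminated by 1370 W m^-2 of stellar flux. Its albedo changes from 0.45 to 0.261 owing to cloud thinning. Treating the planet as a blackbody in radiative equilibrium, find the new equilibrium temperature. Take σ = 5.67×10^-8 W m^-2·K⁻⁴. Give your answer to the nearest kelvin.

With the new albedo, S(1−α₂)/4 = 253.1 W m^-2, so T₂ = 258.5 K.

258 kelvin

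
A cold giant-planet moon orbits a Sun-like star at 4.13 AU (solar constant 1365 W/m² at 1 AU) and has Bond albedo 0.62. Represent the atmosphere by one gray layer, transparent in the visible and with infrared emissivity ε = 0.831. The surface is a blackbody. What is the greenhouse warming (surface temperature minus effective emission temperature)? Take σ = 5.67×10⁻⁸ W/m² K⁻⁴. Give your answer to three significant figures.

15.5 K

Flux at the orbit: S = 1365/(4.13)² = 80.03 W/m².
The planet radiates to space at T_e = [S(1−α)/(4σ)]^(1/4) = 107.6 K.
Surface balance with a leaky layer gives σT_s⁴ = σT_e⁴·2/(2−ε), so T_s = T_e·[2/(2−0.831)]^(1/4) = 123.1 K.
The atmosphere warms the surface by 15.46 K.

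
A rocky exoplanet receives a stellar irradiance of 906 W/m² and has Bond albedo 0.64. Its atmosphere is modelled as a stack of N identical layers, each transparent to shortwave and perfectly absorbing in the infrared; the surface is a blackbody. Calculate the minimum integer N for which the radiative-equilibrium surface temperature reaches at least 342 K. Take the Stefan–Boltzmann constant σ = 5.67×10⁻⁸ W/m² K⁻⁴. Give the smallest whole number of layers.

The effective emission temperature is T_e = [S(1−α)/(4σ)]^¼ = 194.7 K.
Need (N+1)T_e⁴ ≥ T_s⁴, i.e. N+1 ≥ (342/194.7)⁴ = 9.513.
So N ≥ 8.513; the smallest integer is N = 9.

9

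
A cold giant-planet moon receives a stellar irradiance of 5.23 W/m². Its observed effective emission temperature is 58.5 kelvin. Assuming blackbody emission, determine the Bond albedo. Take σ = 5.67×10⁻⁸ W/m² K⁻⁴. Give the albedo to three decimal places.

Energy balance: S(1−α)/4 = σT⁴, so 1−α = 4σT⁴/S.
4σT⁴ = 4·5.67×10⁻⁸·(58.5)⁴ = 2.656 W/m².
1−α = 2.656/5.230 = 0.5079, so α = 0.4921.

0.492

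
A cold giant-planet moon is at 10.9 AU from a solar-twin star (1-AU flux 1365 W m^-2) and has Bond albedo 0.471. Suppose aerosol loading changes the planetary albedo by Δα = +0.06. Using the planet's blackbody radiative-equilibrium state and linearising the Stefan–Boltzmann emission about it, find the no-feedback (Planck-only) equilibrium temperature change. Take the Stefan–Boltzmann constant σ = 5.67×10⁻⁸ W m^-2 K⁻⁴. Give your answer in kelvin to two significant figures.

-2.0 kelvin

Irradiance scales as 1/d², so S = 1365 W m^-2 × (1/10.9)² = 11.49 W m^-2.
The baseline emission temperature is T_e = 71.95 K.
The change in absorbed flux is Δ[S(1−α)/4] = −SΔα/4 = -0.1723 W m^-2.
Planck response: λ_P = 4σT_e³ = 4·5.67×10⁻⁸·(71.95)³ = 0.08447 W m^-2/K.
So ΔT₀ = -0.1723/0.08447 = -2.04 K.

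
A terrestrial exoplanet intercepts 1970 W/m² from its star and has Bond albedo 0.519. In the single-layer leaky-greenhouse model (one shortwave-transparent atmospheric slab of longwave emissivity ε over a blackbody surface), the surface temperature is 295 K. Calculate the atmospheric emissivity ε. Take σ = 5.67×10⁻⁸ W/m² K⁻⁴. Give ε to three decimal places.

0.897

TOA balance gives T_e = 254.2 K.
Inverting T_s⁴ = 2T_e⁴/(2−ε): (T_e/T_s)⁴ = 0.5517, so ε = 2(1 − 0.5517) = 0.8967.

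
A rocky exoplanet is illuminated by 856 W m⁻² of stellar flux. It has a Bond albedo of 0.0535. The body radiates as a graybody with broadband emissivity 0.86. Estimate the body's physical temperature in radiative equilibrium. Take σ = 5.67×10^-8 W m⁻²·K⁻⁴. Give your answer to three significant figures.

Averaging over the sphere, the absorbed flux is S(1−α)/4 = 202.6 W m⁻².
Radiative balance εσT⁴ = 202.6 gives T = [202.6/(0.86·σ)]^(1/4) = 253.9 K.

254 kelvin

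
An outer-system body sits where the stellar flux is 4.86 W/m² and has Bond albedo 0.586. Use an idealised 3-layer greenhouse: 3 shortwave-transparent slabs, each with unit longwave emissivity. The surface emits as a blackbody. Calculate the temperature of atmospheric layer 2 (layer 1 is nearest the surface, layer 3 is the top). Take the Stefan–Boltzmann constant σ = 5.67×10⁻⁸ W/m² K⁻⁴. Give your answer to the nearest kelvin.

The effective emission temperature is T_e = [S(1−α)/(4σ)]^¼ = 54.58 K.
The net upward flux σT_e⁴ is constant between every pair of levels, so T_k⁴ = (N+1−k)T_e⁴.
With k = 2: T_2 = (3+1−2)^¼·54.58 K = 64.90 K.

65 K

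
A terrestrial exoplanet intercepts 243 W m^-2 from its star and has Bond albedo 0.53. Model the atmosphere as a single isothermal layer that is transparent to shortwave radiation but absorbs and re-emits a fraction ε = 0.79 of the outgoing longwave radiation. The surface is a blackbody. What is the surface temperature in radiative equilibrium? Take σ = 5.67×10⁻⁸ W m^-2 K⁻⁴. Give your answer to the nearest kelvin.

170 K

The planet radiates to space at T_e = [S(1−α)/(4σ)]^(1/4) = 149.8 K.
The surface balance (absorbed SW + ε·downward IR = σT_s⁴) with T_a⁴ = T_s⁴/2 reduces to T_s = T_e·[2/(2−ε)]^¼ = 169.9 K.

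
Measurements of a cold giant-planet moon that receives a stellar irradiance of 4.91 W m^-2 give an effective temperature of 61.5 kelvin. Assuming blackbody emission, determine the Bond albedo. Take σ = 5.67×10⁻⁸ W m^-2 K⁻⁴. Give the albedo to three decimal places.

0.339

Rearranging the radiative balance, α = 1 − 4σT⁴/S.
σT⁴ = 0.8111 W m^-2, so 4σT⁴ = 3.244 W m^-2.
1−α = 3.244/4.910 = 0.6608, so α = 0.3392.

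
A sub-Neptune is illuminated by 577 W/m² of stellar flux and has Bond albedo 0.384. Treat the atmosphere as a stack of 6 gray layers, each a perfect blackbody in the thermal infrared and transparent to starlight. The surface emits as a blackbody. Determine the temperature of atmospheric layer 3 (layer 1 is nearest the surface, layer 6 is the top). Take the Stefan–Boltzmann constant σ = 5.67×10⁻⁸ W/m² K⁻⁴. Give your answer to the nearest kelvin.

281 K

Top-of-atmosphere balance: σT_e⁴ = S(1−α)/4 = 88.86 W/m² → T_e = 199.0 K.
Each opaque layer satisfies 2T_j⁴ = T_{j−1}⁴ + T_{j+1}⁴, giving T_k⁴ = (N+1−k)T_e⁴.
With k = 3: T_3 = (6+1−3)^¼·199.0 K = 281.4 K.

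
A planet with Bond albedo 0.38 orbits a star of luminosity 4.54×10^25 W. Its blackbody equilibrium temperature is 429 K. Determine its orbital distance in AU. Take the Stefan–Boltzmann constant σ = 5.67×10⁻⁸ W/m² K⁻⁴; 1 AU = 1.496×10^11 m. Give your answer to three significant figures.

Required flux: S = 4σT⁴/(1−α) = 12390 W/m².
S = L/(4πd²) → d = √(L/4πS) = √(4.54×10^25/(4π·12390)) = 1.708×10^10 m = 0.1141 AU.

0.114 AU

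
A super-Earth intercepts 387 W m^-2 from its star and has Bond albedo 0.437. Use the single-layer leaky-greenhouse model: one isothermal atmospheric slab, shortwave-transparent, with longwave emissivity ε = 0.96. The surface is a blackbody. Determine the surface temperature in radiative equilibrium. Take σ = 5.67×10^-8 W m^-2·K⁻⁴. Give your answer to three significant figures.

207 K

The planet radiates to space at T_e = [S(1−α)/(4σ)]^(1/4) = 176.1 K.
For a single slab of emissivity ε, T_s⁴ = 2T_e⁴/(2−ε); thus T_s = 176.1·(1.923)^(1/4) = 207.3 K.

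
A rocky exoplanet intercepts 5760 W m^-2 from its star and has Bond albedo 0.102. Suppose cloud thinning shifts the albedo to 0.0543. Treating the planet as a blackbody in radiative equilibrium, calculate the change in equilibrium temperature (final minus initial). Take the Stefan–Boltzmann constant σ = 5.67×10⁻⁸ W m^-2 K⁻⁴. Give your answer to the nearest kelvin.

With α = 0.102, T₁ = 388.6 K.
Final:   T₂ = [S(1−0.0543)/(4σ)]^(1/4) = 393.7 K.
ΔT = T₂ − T₁ = 5.061 K.

5 K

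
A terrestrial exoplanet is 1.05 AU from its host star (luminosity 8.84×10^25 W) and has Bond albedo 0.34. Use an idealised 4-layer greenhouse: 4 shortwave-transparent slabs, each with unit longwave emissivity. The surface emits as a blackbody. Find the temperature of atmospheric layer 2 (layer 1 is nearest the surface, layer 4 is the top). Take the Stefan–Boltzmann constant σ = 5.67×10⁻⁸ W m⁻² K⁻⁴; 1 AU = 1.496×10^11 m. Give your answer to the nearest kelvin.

Orbital distance: d = 1.05 AU = 1.571×10^11 m.
S = L/(4πd²) = 285.1 W m⁻².
OLR = S(1−α)/4 = 47.04 W m⁻²; the top layer radiates at T_e = 169.7 K.
The net upward flux σT_e⁴ is constant between every pair of levels, so T_k⁴ = (N+1−k)T_e⁴.
T_2 = (3)^(1/4)·169.7 = 223.4 K.

223 K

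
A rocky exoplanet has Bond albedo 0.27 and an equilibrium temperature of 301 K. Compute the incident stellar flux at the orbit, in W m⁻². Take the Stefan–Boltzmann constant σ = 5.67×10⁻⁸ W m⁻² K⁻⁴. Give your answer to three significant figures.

2550 W m⁻²

Invert the energy balance for S: S = 4σT⁴/(1−α).
σT⁴ = 5.67×10⁻⁸·(301)⁴ = 465.4 W m⁻².
S = 4·465.4/0.73 = 2550 W m⁻².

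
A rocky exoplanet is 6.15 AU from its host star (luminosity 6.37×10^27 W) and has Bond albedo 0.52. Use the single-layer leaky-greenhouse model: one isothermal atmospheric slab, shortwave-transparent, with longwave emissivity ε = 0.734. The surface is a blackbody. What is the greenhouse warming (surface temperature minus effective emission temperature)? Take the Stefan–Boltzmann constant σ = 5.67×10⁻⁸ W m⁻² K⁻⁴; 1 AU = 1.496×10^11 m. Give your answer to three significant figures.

22.9 K

Orbital distance: d = 6.15 AU = 9.200×10^11 m.
Flux at the orbit: S = L/(4πd²) = 6.37×10^27/(4π·(9.20×10^11)²) = 598.8 W m⁻².
Effective emission temperature (TOA balance): σT_e⁴ = S(1−α)/4 = 71.86 W m⁻² → T_e = 188.7 K.
Surface balance with a leaky layer gives σT_s⁴ = σT_e⁴·2/(2−ε), so T_s = T_e·[2/(2−0.734)]^(1/4) = 211.5 K.
T_s − T_e = 211.5 − 188.7 = 22.85 K.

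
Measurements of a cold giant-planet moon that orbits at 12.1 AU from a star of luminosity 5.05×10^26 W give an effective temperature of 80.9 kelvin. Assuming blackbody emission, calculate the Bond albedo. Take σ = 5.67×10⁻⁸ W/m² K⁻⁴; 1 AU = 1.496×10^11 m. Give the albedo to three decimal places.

0.208

Orbital distance: d = 12.1 AU = 1.810×10^12 m.
S = L/(4πd²) = 12.26 W/m².
Rearranging the radiative balance, α = 1 − 4σT⁴/S.
σT⁴ = 2.429 W/m², so 4σT⁴ = 9.715 W/m².
1−α = 9.715/12.26 = 0.7921, so α = 0.2079.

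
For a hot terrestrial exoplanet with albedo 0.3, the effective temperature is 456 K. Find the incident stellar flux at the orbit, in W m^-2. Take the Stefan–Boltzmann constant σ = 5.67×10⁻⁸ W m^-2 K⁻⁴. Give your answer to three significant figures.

14000 W m^-2

Invert the energy balance for S: S = 4σT⁴/(1−α).
The emitted flux is σT⁴ = 2452 W m^-2.
So S = 4×2452/(1−0.3) = 14010 W m^-2.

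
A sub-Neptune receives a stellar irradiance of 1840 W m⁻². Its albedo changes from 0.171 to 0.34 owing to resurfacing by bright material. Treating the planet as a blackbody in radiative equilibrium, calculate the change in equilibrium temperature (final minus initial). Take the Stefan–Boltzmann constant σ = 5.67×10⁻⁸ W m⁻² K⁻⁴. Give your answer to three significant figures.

-15.9 kelvin

Initial: T₁ = [S(1−0.171)/(4σ)]^(1/4) = 286.4 K.
With α = 0.34, T₂ = 270.5 K.
ΔT = T₂ − T₁ = -15.87 K.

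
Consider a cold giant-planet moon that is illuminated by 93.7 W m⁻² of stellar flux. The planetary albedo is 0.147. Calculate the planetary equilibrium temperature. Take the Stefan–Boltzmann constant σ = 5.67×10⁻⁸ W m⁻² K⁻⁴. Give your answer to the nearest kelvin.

137 K

Averaging over the sphere, the absorbed flux is S(1−α)/4 = 19.98 W m⁻².
Balancing against σT⁴: T = (19.98/5.67×10⁻⁸)^(1/4) = 137.0 K.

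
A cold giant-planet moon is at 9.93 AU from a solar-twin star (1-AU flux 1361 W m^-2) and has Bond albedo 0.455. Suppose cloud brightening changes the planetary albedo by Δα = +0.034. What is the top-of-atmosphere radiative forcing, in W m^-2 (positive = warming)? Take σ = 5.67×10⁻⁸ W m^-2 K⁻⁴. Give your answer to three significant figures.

-0.117 W m^-2

By the inverse-square law, S = 1361/9.93² = 13.80 W m^-2.
The change in absorbed flux is Δ[S(1−α)/4] = −SΔα/4 = -0.1173 W m^-2.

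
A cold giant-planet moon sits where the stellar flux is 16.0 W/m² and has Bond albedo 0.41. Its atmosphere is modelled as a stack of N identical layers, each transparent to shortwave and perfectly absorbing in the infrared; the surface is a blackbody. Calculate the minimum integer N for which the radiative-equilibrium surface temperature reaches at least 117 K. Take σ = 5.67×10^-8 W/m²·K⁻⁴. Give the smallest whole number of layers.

4

The effective emission temperature is T_e = [S(1−α)/(4σ)]^¼ = 80.32 K.
Since T_s⁴ = (N+1)T_e⁴, we need N ≥ (T_s/T_e)⁴ − 1 = 3.502.
Rounding up, N = 4.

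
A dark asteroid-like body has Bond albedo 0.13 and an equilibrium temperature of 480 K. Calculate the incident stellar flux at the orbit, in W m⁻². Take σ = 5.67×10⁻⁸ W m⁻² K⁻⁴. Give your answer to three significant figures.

13800 W m⁻²

Invert the energy balance for S: S = 4σT⁴/(1−α).
The emitted flux is σT⁴ = 3010 W m⁻².
So S = 4×3010/(1−0.13) = 13840 W m⁻².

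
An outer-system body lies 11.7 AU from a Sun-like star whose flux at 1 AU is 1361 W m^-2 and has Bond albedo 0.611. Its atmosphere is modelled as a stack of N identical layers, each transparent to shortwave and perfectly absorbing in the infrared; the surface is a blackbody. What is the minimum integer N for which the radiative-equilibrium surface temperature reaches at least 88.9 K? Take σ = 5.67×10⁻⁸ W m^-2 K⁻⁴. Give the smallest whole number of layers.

3

By the inverse-square law, S = 1361/11.7² = 9.942 W m^-2.
OLR = S(1−α)/4 = 0.9669 W m^-2; the top layer radiates at T_e = 64.26 K.
T_s = (N+1)^(1/4)·T_e ≥ 88.9 K requires N+1 ≥ (T_s/T_e)⁴ = (88.9/64.26)⁴ = 3.663.
So N ≥ 2.663; the smallest integer is N = 3.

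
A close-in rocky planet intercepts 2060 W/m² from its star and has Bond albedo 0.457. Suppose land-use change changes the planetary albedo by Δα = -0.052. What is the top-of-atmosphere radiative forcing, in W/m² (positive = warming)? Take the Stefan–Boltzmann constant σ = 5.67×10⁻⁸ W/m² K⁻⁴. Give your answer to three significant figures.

ΔF = −(S/4)Δα = −(2060/4)×(-0.052) = 26.78 W/m².

26.8 W/m²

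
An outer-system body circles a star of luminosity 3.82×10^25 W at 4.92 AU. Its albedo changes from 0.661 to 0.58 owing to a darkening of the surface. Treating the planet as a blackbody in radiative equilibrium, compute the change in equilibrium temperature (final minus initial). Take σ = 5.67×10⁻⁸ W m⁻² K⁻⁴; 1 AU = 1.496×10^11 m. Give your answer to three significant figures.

2.96 K

d = 4.92 × 1.496×10^11 m = 7.360×10^11 m.
S = L/(4πd²) = 5.611 W m⁻².
Initial: T₁ = [S(1−0.661)/(4σ)]^(1/4) = 53.82 K.
After:  T₂ = [5.611·0.42/(4σ)]^(1/4) = 56.78 K.
Change: 56.78 − 53.82 = 2.961 K.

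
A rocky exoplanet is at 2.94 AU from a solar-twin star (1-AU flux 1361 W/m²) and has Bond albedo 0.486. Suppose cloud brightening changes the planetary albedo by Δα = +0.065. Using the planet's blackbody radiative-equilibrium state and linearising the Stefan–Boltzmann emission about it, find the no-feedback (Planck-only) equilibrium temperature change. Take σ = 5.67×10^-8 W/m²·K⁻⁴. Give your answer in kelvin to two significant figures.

Irradiance scales as 1/d², so S = 1361 W/m² × (1/2.94)² = 157.5 W/m².
Reference equilibrium: T_e = [S(1−α)/(4σ)]^(1/4) = 137.4 K.
The change in absorbed flux is Δ[S(1−α)/4] = −SΔα/4 = -2.559 W/m².
The Planck feedback parameter is 4σT_e³ = 0.5889 W/m²/K.
ΔT₀ = ΔF/λ_P = -2.559/0.5889 = -4.35 K.

-4.3 kelvin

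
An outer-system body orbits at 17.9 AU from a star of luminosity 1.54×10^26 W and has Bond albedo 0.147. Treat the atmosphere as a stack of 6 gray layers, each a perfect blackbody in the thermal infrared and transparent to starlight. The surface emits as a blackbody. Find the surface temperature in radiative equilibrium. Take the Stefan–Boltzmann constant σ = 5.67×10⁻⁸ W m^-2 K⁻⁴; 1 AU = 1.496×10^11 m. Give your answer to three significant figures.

81.9 K

Orbital distance: d = 17.9 AU = 2.678×10^12 m.
Flux at the orbit: S = L/(4πd²) = 1.54×10^26/(4π·(2.68×10^12)²) = 1.709 W m^-2.
OLR = S(1−α)/4 = 0.3644 W m^-2; the top layer radiates at T_e = 50.35 K.
With N = 6 opaque layers, T_s = (N+1)^(1/4)·T_e = 7^(1/4)·50.35 = 81.90 K.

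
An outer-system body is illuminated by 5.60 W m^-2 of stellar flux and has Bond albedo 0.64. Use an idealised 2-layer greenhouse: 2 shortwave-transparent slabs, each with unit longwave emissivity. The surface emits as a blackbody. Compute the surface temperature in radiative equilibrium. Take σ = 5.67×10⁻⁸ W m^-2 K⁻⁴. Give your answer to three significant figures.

71.9 K

Top-of-atmosphere balance: σT_e⁴ = S(1−α)/4 = 0.5040 W m^-2 → T_e = 54.60 K.
Layer-by-layer balance gives σT_s⁴ = (N+1)σT_e⁴, so T_s = 3^¼·54.60 = 71.86 K.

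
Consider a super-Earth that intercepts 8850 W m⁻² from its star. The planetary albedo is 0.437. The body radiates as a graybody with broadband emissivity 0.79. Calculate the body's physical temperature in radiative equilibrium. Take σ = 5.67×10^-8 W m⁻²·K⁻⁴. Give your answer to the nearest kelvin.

408 K

Absorbed flux (global mean): S(1−α)/4 = 8850·0.563/4 = 1246 W m⁻².
Equating to εσT⁴ with ε = 0.79: T = (1246/0.79σ)^(1/4) = 408.4 K.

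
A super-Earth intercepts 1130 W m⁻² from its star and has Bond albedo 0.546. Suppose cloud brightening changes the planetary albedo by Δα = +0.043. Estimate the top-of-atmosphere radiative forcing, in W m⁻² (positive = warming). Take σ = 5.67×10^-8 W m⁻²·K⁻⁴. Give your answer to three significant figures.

-12.1 W m⁻²

ΔF = −(S/4)Δα = −(1130/4)×(+0.043) = -12.15 W m⁻².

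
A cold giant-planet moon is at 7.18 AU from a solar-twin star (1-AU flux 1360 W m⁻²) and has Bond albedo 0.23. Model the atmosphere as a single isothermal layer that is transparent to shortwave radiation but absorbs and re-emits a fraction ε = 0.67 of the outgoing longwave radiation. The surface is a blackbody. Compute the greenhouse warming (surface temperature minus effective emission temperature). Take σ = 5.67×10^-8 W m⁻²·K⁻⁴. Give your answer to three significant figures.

10.4 K

By the inverse-square law, S = 1360/7.18² = 26.38 W m⁻².
At the top of the atmosphere, σT_e⁴ = S(1−α)/4 = 5.078 W m⁻², giving T_e = 97.28 K.
The surface balance (absorbed SW + ε·downward IR = σT_s⁴) with T_a⁴ = T_s⁴/2 reduces to T_s = T_e·[2/(2−ε)]^¼ = 107.7 K.
Greenhouse warming: T_s − T_e = 10.45 K.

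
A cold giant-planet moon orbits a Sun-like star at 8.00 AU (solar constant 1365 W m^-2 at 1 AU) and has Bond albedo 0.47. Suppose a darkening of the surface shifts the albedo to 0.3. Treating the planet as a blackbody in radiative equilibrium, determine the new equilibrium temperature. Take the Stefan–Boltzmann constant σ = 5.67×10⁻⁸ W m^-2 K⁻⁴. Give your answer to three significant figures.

By the inverse-square law, S = 1365/8.00² = 21.33 W m^-2.
New equilibrium: T₂ = [(1−0.3)·21.33/(4σ)]^(1/4) = 90.07 K.

90.1 K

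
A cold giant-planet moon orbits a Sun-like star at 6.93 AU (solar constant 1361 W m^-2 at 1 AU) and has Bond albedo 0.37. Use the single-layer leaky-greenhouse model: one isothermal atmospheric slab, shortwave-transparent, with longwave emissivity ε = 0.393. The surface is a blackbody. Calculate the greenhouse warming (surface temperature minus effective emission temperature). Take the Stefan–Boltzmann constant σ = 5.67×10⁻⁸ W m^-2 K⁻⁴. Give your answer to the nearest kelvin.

By the inverse-square law, S = 1361/6.93² = 28.34 W m^-2.
The planet radiates to space at T_e = [S(1−α)/(4σ)]^(1/4) = 94.19 K.
The surface balance (absorbed SW + ε·downward IR = σT_s⁴) with T_a⁴ = T_s⁴/2 reduces to T_s = T_e·[2/(2−ε)]^¼ = 99.49 K.
Greenhouse warming: T_s − T_e = 5.295 K.

5 K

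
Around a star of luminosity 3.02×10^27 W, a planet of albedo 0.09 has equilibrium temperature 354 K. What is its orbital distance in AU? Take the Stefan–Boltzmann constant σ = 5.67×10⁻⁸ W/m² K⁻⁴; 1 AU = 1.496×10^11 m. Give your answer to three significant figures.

The flux needed for this T is 4σT⁴/(1−0.09) = 3914 W/m².
S = L/(4πd²) → d = √(L/4πS) = √(3.02×10^27/(4π·3914)) = 2.478×10^11 m = 1.656 AU.

1.66 AU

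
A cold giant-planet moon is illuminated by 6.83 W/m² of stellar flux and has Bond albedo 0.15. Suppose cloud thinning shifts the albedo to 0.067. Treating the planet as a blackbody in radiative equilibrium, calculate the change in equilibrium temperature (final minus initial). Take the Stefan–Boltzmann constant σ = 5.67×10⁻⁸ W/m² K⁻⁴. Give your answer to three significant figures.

Initial: T₁ = [S(1−0.15)/(4σ)]^(1/4) = 71.13 K.
With α = 0.067, T₂ = 72.81 K.
ΔT = T₂ − T₁ = 1.676 K.

1.68 K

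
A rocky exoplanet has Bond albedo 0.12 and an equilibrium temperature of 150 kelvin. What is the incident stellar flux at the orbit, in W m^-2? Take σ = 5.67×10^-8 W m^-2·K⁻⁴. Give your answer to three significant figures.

130 W m^-2

Invert the energy balance for S: S = 4σT⁴/(1−α).
The emitted flux is σT⁴ = 28.70 W m^-2.
So S = 4×28.70/(1−0.12) = 130.5 W m^-2.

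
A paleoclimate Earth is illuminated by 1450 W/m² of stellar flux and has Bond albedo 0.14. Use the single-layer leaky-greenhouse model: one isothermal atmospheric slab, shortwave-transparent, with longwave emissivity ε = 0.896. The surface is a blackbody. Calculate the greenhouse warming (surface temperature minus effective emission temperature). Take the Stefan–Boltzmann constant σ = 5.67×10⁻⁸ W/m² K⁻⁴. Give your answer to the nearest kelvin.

Effective emission temperature (TOA balance): σT_e⁴ = S(1−α)/4 = 311.8 W/m² → T_e = 272.3 K.
For a single slab of emissivity ε, T_s⁴ = 2T_e⁴/(2−ε); thus T_s = 272.3·(1.812)^(1/4) = 315.9 K.
T_s − T_e = 315.9 − 272.3 = 43.61 K.

44 K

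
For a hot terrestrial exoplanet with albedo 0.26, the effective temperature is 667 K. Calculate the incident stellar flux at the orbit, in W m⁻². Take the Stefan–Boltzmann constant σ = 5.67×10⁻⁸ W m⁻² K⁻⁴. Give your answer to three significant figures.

60700 W m⁻²

Invert the energy balance for S: S = 4σT⁴/(1−α).
σT⁴ = 5.67×10⁻⁸·(667)⁴ = 11220 W m⁻².
S = 4·11220/0.74 = 60660 W m⁻².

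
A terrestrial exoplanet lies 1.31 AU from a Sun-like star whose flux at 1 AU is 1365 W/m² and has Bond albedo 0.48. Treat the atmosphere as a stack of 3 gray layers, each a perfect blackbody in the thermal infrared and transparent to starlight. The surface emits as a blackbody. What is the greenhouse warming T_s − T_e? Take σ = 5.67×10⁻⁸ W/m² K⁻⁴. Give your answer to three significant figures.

85.6 K

Irradiance scales as 1/d², so S = 1365 W/m² × (1/1.31)² = 795.4 W/m².
OLR = S(1−α)/4 = 103.4 W/m²; the top layer radiates at T_e = 206.7 K.
Surface: T_s = (4)^¼·T_e = 292.2 K.
So the greenhouse effect raises the surface by 292.2 − 206.7 = 85.60 K.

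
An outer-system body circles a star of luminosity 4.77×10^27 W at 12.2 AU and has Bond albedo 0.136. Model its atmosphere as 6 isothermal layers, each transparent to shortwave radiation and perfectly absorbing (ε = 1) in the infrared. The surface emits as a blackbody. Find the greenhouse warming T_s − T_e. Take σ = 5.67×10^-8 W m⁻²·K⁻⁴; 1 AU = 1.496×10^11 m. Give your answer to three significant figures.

Orbital distance: d = 12.2 AU = 1.825×10^12 m.
S = L/(4πd²) = 114.0 W m⁻².
Top-of-atmosphere balance: σT_e⁴ = S(1−α)/4 = 24.61 W m⁻² → T_e = 144.3 K.
T_s = (N+1)^(1/4)·T_e = 234.8 K.
Warming: T_s − T_e = 90.44 K.

90.4 K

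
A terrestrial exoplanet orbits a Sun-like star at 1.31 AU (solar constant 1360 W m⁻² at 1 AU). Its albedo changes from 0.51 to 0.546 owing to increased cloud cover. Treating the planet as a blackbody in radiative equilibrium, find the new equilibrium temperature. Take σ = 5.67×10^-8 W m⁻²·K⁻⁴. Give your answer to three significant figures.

200 kelvin

Irradiance scales as 1/d², so S = 1360 W m⁻² × (1/1.31)² = 792.5 W m⁻².
New equilibrium: T₂ = [(1−0.546)·792.5/(4σ)]^(1/4) = 199.6 K.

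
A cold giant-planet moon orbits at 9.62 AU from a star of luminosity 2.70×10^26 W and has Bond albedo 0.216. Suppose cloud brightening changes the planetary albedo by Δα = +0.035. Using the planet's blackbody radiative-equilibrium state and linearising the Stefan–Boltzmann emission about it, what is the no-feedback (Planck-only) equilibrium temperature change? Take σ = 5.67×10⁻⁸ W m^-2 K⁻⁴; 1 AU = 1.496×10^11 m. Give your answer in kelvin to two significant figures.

-0.86 K

d = 9.62 × 1.496×10^11 m = 1.439×10^12 m.
S = L/(4πd²) = 10.37 W m^-2.
Unperturbed T_e = [10.37·(1−0.216)/(4σ)]^¼ = 77.38 K.
The change in absorbed flux is Δ[S(1−α)/4] = −SΔα/4 = -0.09077 W m^-2.
Linearising σT⁴ gives d(σT⁴)/dT = 4σT_e³ = 0.1051 W m^-2 per K.
So ΔT₀ = -0.09077/0.1051 = -0.864 K.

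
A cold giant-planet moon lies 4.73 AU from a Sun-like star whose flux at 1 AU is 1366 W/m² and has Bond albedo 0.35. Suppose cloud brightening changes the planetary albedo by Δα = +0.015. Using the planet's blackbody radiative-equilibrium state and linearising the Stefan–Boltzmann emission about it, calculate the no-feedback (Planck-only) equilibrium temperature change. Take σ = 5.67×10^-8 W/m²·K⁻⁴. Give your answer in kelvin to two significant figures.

By the inverse-square law, S = 1366/4.73² = 61.06 W/m².
The baseline emission temperature is T_e = 115.0 K.
ΔF = −(S/4)Δα = −(61.06/4)×(+0.015) = -0.2290 W/m².
The Planck feedback parameter is 4σT_e³ = 0.3451 W/m²/K.
ΔT₀ = ΔF/λ_P = -0.2290/0.3451 = -0.664 K.

-0.66 K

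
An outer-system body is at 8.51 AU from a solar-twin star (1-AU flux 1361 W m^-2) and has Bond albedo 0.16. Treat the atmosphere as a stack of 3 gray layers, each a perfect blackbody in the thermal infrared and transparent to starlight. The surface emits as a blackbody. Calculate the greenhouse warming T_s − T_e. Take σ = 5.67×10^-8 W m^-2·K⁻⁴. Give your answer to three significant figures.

37.8 K

Irradiance scales as 1/d², so S = 1361 W m^-2 × (1/8.51)² = 18.79 W m^-2.
Top-of-atmosphere balance: σT_e⁴ = S(1−α)/4 = 3.947 W m^-2 → T_e = 91.34 K.
T_s = (N+1)^(1/4)·T_e = 129.2 K.
Warming: T_s − T_e = 37.83 K.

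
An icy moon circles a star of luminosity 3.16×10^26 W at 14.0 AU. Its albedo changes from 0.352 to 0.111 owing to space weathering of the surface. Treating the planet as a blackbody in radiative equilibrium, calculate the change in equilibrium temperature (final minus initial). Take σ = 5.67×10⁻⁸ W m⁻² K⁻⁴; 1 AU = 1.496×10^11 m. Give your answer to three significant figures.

5.23 K

d = 14.0 × 1.496×10^11 m = 2.094×10^12 m.
Spreading L over a sphere of radius d: S = 3.16×10^26/(4π·2.09×10^12²) = 5.733 W m⁻².
Before: T₁ = [5.733·0.648/(4σ)]^(1/4) = 63.62 K.
Final:   T₂ = [S(1−0.111)/(4σ)]^(1/4) = 68.85 K.
Change: 68.85 − 63.62 = 5.233 K.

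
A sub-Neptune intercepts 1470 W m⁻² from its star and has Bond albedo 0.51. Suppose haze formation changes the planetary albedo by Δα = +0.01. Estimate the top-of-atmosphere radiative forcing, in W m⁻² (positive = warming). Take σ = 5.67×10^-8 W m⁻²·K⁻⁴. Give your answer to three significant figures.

-3.68 W m⁻²

ΔF = −(S/4)Δα = −(1470/4)×(+0.01) = -3.675 W m⁻².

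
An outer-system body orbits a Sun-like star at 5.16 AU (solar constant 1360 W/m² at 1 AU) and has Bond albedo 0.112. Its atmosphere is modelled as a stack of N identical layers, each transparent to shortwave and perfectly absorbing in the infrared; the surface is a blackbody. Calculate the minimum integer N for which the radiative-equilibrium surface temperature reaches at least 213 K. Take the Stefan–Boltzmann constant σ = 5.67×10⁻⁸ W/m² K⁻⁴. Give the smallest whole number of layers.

By the inverse-square law, S = 1360/5.16² = 51.08 W/m².
The effective emission temperature is T_e = [S(1−α)/(4σ)]^¼ = 118.9 K.
T_s = (N+1)^(1/4)·T_e ≥ 213 K requires N+1 ≥ (T_s/T_e)⁴ = (213/118.9)⁴ = 10.292.
The minimum whole number is N = 10.

10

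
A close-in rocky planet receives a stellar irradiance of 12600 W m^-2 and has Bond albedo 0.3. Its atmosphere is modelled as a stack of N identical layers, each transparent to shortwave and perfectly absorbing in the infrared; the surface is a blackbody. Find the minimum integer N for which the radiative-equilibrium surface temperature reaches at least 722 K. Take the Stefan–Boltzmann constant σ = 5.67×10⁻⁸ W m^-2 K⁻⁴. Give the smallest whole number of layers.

Top-of-atmosphere balance: σT_e⁴ = S(1−α)/4 = 2205 W m^-2 → T_e = 444.1 K.
Since T_s⁴ = (N+1)T_e⁴, we need N ≥ (T_s/T_e)⁴ − 1 = 5.988.
Rounding up, N = 6.

6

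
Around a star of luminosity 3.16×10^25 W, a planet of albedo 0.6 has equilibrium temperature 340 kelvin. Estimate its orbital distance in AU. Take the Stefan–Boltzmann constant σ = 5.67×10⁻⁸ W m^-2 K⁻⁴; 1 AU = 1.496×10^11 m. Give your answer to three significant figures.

Required flux: S = 4σT⁴/(1−α) = 7577 W m^-2.
From L = 4πd²S, d = √(3.16×10^25/(4π·7577)) = 1.822×10^10 m = 0.1218 AU.

0.122 AU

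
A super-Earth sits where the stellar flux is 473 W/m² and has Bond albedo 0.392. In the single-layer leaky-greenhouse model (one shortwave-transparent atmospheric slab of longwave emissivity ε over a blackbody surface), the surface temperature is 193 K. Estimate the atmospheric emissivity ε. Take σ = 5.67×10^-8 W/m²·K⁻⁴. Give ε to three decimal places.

0.172

Effective temperature: T_e = [S(1−α)/(4σ)]^(1/4) = 188.7 K.
T_s⁴ = T_e⁴·2/(2−ε) → ε = 2 − 2(T_e/T_s)⁴ = 2 − 2·(188.7/193)⁴ = 0.1722.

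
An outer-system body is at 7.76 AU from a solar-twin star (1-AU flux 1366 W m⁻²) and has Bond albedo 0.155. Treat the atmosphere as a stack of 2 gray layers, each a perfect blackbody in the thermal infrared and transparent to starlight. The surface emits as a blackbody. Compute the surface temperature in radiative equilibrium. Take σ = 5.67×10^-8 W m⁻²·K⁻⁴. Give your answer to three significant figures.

Irradiance scales as 1/d², so S = 1366 W m⁻² × (1/7.76)² = 22.68 W m⁻².
Top-of-atmosphere balance: σT_e⁴ = S(1−α)/4 = 4.792 W m⁻² → T_e = 95.88 K.
Layer-by-layer balance gives σT_s⁴ = (N+1)σT_e⁴, so T_s = 3^¼·95.88 = 126.2 K.

126 kelvin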